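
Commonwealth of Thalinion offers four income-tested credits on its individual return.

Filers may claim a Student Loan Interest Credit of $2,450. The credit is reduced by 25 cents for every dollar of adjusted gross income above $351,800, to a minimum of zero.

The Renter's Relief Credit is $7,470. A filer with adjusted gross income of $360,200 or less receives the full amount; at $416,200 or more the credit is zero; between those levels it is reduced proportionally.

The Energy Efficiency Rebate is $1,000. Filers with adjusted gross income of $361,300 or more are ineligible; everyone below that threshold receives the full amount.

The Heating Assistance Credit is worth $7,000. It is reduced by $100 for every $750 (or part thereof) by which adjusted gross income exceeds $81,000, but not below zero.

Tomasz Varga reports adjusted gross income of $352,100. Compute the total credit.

$10,845

Student Loan Interest Credit: 25% of the $300 excess over $351,800 is $75; credit = $2,450 − $75 = $2,375.
Renter's Relief Credit: $352,100 is at or below the $360,200 threshold, so the full $7,470 applies.
Energy Efficiency Rebate: $352,100 is below the $361,300 cutoff, so the full $1,000 applies.
Heating Assistance Credit: income exceeds $81,000 by $271,100 → 362 increments × $100 = $36,200 ≥ base, so the credit is $0.
Total: $2,375 + $7,470 + $1,000 + $0 = $10,845.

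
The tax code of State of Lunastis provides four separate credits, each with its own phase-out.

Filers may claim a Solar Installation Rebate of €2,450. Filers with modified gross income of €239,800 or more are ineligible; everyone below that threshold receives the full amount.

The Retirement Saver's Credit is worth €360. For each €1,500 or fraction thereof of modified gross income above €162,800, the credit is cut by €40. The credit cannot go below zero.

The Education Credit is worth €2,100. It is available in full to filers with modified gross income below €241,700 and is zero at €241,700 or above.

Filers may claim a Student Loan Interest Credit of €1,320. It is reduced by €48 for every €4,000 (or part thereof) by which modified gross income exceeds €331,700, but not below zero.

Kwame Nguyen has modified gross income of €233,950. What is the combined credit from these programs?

€5,870

Solar Installation Rebate: €233,950 is below the €239,800 cutoff, so the full €2,450 applies.
Retirement Saver's Credit: income exceeds €162,800 by €71,150 → 48 increments × €40 = €1,920 ≥ base, so the credit is €0.
Education Credit: €233,950 is below the €241,700 cutoff, so the full €2,100 applies.
Student Loan Interest Credit: €233,950 is at or below the €331,700 threshold, so the full €1,320 applies.
Total: €2,450 + €0 + €2,100 + €1,320 = €5,870.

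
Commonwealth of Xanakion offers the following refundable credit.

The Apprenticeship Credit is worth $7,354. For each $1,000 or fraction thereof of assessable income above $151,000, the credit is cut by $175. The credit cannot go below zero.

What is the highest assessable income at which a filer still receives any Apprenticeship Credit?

After 42 increments the reduction is 42 × $175 = $7,350, leaving $4; one more increment wipes it out. Increment 42 ends at excess 42 × $1,000 = $42,000, so the highest qualifying income is $151,000 + $42,000 = $193,000.

$193,000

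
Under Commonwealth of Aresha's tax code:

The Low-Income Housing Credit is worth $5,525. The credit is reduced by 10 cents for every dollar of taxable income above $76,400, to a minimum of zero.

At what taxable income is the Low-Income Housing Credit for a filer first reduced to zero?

$131,650

The credit falls by 10% of each dollar above $76,400, so it reaches zero when the excess is $5,525 / 10% = $55,250: income = $76,400 + $55,250 = $131,650.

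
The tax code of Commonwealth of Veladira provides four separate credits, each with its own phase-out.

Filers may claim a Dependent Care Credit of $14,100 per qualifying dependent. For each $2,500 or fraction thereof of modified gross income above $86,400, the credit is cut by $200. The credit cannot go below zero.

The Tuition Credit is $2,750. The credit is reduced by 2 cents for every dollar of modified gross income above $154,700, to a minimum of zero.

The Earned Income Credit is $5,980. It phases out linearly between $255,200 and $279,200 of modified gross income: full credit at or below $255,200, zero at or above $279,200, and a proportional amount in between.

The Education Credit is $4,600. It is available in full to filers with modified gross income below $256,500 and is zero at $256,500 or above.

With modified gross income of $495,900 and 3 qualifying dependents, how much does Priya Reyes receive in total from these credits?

Dependent Care Credit: base = 3 × $14,100 = $42,300. income exceeds $86,400 by $409,500, which is 164 full-or-partial $2,500 increments; reduction = 164 × $200 = $32,800, leaving $9,500.
Tuition Credit: 2% of the $341,200 excess over $154,700 is $6,824 ≥ base, so the credit is $0.
Earned Income Credit: $495,900 is at or above $279,200, so the credit is $0.
Education Credit: $495,900 meets or exceeds the $256,500 cutoff, so the credit is $0.
Total: $9,500 + $0 + $0 + $0 = $9,500.

$9,500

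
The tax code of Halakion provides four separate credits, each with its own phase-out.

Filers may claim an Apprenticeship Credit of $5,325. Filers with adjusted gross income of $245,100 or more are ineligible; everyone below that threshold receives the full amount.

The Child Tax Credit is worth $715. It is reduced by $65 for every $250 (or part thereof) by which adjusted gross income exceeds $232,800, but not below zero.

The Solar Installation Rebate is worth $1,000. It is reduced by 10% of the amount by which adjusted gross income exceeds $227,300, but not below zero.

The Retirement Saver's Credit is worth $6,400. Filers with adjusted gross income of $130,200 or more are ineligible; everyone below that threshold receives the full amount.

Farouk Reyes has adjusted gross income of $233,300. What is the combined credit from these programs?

Apprenticeship Credit: $233,300 is below the $245,100 cutoff, so the full $5,325 applies.
Child Tax Credit: income exceeds $232,800 by $500, which is 2 full-or-partial $250 increments; reduction = 2 × $65 = $130, leaving $585.
Solar Installation Rebate: 10% of the $6,000 excess over $227,300 is $600; credit = $1,000 − $600 = $400.
Retirement Saver's Credit: $233,300 meets or exceeds the $130,200 cutoff, so the credit is $0.
Total: $5,325 + $585 + $400 + $0 = $6,310.

$6,310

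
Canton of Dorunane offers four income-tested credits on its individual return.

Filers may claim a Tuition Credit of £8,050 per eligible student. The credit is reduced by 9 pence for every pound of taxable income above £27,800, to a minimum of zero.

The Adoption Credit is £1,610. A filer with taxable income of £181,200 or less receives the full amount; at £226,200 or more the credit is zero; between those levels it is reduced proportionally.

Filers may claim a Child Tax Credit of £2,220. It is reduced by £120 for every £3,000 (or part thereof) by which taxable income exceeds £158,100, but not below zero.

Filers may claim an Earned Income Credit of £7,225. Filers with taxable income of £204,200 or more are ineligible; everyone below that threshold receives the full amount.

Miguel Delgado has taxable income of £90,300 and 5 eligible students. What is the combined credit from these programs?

£45,680

Tuition Credit: base = 5 × £8,050 = £40,250. 9% of the £62,500 excess over £27,800 is £5,625; credit = £40,250 − £5,625 = £34,625.
Adoption Credit: £90,300 is at or below the £181,200 threshold, so the full £1,610 applies.
Child Tax Credit: £90,300 is at or below the £158,100 threshold, so the full £2,220 applies.
Earned Income Credit: £90,300 is below the £204,200 cutoff, so the full £7,225 applies.
Total: £34,625 + £1,610 + £2,220 + £7,225 = £45,680.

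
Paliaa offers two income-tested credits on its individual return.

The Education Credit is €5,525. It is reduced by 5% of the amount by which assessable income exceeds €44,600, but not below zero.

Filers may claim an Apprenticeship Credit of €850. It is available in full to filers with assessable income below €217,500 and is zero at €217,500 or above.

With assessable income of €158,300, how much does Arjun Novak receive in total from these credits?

€850

Education Credit: 5% of the €113,700 excess over €44,600 is €5,685 ≥ base, so the credit is €0.
Apprenticeship Credit: €158,300 is below the €217,500 cutoff, so the full €850 applies.
Total: €0 + €850 = €850.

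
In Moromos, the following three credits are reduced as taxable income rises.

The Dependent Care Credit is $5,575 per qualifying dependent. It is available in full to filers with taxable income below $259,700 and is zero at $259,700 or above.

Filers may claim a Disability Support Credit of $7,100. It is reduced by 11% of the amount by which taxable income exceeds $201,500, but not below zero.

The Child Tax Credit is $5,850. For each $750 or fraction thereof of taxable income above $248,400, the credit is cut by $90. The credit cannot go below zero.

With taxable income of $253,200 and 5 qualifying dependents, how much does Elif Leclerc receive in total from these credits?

$34,508

Dependent Care Credit: base = 5 × $5,575 = $27,875. $253,200 is below the $259,700 cutoff, so the full $27,875 applies.
Disability Support Credit: 11% of the $51,700 excess over $201,500 is $5,687; credit = $7,100 − $5,687 = $1,413.
Child Tax Credit: income exceeds $248,400 by $4,800, which is 7 full-or-partial $750 increments; reduction = 7 × $90 = $630, leaving $5,220.
Total: $27,875 + $1,413 + $5,220 = $34,508.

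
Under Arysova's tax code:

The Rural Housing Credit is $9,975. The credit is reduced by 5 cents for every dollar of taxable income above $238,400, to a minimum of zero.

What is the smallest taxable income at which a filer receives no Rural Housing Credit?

$437,900

The credit falls by 5% of each dollar above $238,400, so it reaches zero when the excess is $9,975 / 5% = $199,500: income = $238,400 + $199,500 = $437,900.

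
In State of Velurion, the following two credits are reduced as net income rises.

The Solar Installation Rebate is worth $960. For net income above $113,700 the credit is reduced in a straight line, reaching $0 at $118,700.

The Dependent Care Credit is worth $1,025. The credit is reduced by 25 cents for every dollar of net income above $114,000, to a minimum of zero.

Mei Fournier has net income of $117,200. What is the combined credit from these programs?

$513

Solar Installation Rebate: $117,200 is $3,500 into a $5,000 phase-out range, leaving 1,500/5,000 of the credit: $960 × 1,500/5,000 = $288.
Dependent Care Credit: 25% of the $3,200 excess over $114,000 is $800; credit = $1,025 − $800 = $225.
Total: $288 + $225 = $513.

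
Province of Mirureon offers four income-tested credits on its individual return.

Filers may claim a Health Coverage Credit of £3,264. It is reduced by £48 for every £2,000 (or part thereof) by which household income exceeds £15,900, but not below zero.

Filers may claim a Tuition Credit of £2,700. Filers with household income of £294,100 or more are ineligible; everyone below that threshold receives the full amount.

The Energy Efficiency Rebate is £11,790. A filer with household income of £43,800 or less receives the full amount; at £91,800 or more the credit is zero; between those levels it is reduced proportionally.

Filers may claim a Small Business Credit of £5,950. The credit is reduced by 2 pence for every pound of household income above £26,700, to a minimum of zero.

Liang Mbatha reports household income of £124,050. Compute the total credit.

£7,327

Health Coverage Credit: income exceeds £15,900 by £108,150, which is 55 full-or-partial £2,000 increments; reduction = 55 × £48 = £2,640, leaving £624.
Tuition Credit: £124,050 is below the £294,100 cutoff, so the full £2,700 applies.
Energy Efficiency Rebate: £124,050 is at or above £91,800, so the credit is £0.
Small Business Credit: 2% of the £97,350 excess over £26,700 is £1,947; credit = £5,950 − £1,947 = £4,003.
Total: £624 + £2,700 + £0 + £4,003 = £7,327.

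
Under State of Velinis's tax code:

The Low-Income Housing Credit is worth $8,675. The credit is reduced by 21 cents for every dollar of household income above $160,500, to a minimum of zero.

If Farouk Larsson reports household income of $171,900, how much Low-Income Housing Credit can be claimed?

$6,281

Low-Income Housing Credit: 21% of the $11,400 excess over $160,500 is $2,394; credit = $8,675 − $2,394 = $6,281.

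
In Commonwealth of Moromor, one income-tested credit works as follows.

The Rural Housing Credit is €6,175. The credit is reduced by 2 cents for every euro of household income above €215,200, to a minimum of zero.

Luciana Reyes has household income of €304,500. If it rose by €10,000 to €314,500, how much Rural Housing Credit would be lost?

€200

At €304,500 — 2% of the €89,300 excess over €215,200 is €1,786; credit = €6,175 − €1,786 = €4,389.
At €314,500 — 2% of the €99,300 excess over €215,200 is €1,986; credit = €6,175 − €1,986 = €4,189.
Lost: €4,389 − €4,189 = €200.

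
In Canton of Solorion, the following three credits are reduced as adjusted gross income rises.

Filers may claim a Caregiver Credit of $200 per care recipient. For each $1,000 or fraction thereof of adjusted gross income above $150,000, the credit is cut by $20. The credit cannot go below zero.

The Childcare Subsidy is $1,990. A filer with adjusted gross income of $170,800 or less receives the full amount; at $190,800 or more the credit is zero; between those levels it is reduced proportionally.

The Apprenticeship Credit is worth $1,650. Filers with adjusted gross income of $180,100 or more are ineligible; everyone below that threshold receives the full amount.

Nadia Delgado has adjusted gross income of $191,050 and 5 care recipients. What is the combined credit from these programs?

$160

Caregiver Credit: base = 5 × $200 = $1,000. income exceeds $150,000 by $41,050, which is 42 full-or-partial $1,000 increments; reduction = 42 × $20 = $840, leaving $160.
Childcare Subsidy: $191,050 is at or above $190,800, so the credit is $0.
Apprenticeship Credit: $191,050 meets or exceeds the $180,100 cutoff, so the credit is $0.
Total: $160 + $0 + $0 = $160.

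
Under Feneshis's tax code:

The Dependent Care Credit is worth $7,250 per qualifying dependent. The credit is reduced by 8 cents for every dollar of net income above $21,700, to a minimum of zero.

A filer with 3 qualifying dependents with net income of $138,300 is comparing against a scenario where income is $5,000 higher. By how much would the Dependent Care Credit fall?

At $138,300 — base = 3 × $7,250 = $21,750. 8% of the $116,600 excess over $21,700 is $9,328; credit = $21,750 − $9,328 = $12,422.
At $143,300 — base = 3 × $7,250 = $21,750. 8% of the $121,600 excess over $21,700 is $9,728; credit = $21,750 − $9,728 = $12,022.
Lost: $12,422 − $12,022 = $400.

$400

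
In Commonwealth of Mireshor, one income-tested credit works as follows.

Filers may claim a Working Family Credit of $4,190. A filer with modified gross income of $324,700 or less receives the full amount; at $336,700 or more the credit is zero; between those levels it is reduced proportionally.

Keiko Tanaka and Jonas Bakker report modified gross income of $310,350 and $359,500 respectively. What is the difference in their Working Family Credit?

$4,190

Keiko ($310,350): Working Family Credit: $310,350 is at or below the $324,700 threshold, so the full $4,190 applies.
Jonas ($359,500): Working Family Credit: $359,500 is at or above $336,700, so the credit is $0.
Difference: |$4,190 − $0| = $4,190.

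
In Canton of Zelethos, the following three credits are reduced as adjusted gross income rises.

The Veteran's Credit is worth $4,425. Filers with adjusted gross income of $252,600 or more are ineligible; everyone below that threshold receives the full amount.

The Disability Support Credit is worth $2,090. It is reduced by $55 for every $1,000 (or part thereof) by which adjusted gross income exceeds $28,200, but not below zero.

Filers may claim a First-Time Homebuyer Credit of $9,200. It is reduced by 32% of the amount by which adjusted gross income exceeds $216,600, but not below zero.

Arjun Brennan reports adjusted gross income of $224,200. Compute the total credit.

$11,193

Veteran's Credit: $224,200 is below the $252,600 cutoff, so the full $4,425 applies.
Disability Support Credit: income exceeds $28,200 by $196,000 → 196 increments × $55 = $10,780 ≥ base, so the credit is $0.
First-Time Homebuyer Credit: 32% of the $7,600 excess over $216,600 is $2,432; credit = $9,200 − $2,432 = $6,768.
Total: $4,425 + $0 + $6,768 = $11,193.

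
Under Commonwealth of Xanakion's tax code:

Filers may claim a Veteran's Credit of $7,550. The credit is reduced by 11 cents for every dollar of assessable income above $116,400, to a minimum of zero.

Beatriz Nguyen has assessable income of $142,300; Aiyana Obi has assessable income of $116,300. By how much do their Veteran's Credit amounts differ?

$2,849

Beatriz ($142,300): Veteran's Credit: 11% of the $25,900 excess over $116,400 is $2,849; credit = $7,550 − $2,849 = $4,701.
Aiyana ($116,300): Veteran's Credit: $116,300 is at or below the $116,400 threshold, so the full $7,550 applies.
Difference: |$4,701 − $7,550| = $2,849.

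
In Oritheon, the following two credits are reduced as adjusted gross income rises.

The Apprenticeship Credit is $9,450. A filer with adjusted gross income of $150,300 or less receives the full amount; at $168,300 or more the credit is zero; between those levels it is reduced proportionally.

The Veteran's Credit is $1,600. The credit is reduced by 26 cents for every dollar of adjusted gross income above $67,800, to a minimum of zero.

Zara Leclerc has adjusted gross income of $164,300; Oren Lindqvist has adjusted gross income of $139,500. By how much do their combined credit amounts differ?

$7,350

Zara ($164,300): Apprenticeship Credit: $164,300 is $14,000 into a $18,000 phase-out range, leaving 4,000/18,000 of the credit: $9,450 × 4,000/18,000 = $2,100. Veteran's Credit: 26% of the $96,500 excess over $67,800 is $25,090 ≥ base, so the credit is $0. total $2,100 + $0 = $2,100
Oren ($139,500): Apprenticeship Credit: $139,500 is at or below the $150,300 threshold, so the full $9,450 applies. Veteran's Credit: 26% of the $71,700 excess over $67,800 is $18,642 ≥ base, so the credit is $0. total $9,450 + $0 = $9,450
Difference: |$2,100 − $9,450| = $7,350.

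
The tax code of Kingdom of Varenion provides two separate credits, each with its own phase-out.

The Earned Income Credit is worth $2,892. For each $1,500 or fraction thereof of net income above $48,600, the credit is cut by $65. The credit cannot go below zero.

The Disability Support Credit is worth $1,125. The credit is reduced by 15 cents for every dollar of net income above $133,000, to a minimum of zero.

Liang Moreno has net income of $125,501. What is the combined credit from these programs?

Earned Income Credit: income exceeds $48,600 by $76,901 → 52 increments × $65 = $3,380 ≥ base, so the credit is $0.
Disability Support Credit: $125,501 is at or below the $133,000 threshold, so the full $1,125 applies.
Total: $0 + $1,125 = $1,125.

$1,125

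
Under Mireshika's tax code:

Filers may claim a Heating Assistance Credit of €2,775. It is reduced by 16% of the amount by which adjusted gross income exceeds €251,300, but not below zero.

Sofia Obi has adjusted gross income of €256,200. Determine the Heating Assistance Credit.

Heating Assistance Credit: 16% of the €4,900 excess over €251,300 is €784; credit = €2,775 − €784 = €1,991.

€1,991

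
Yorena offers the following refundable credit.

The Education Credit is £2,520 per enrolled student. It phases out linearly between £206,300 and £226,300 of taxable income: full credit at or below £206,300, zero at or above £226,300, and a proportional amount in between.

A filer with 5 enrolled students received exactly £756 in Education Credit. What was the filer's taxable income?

£225,100

Full credit = 5 × £2,520 = £12,600.
£756 is 756/12,600 of the full £12,600, so 11,844/12,600 of the £20,000 range has been used: income = £206,300 + £20,000 × 11,844/12,600 = £225,100.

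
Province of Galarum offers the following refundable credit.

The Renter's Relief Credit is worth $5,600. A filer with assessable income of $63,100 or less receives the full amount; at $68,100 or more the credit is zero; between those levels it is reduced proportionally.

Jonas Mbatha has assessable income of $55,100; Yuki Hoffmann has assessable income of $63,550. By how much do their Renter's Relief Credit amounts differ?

Jonas ($55,100): Renter's Relief Credit: $55,100 is at or below the $63,100 threshold, so the full $5,600 applies.
Yuki ($63,550): Renter's Relief Credit: $63,550 is $450 into a $5,000 phase-out range, leaving 4,550/5,000 of the credit: $5,600 × 4,550/5,000 = $5,096.
Difference: |$5,600 − $5,096| = $504.

$504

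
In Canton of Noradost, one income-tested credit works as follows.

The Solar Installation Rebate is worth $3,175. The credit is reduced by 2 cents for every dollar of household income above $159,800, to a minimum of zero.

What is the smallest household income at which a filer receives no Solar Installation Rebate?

The credit falls by 2% of each dollar above $159,800, so it reaches zero when the excess is $3,175 / 2% = $158,750: income = $159,800 + $158,750 = $318,550.

$318,550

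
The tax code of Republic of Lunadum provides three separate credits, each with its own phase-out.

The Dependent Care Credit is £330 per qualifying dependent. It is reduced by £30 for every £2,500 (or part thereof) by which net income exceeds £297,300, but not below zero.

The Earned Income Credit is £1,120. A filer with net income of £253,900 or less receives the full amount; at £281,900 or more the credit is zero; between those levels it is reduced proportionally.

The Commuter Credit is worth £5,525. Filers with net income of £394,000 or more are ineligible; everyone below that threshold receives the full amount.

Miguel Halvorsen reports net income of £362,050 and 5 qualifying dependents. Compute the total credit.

Dependent Care Credit: base = 5 × £330 = £1,650. income exceeds £297,300 by £64,750, which is 26 full-or-partial £2,500 increments; reduction = 26 × £30 = £780, leaving £870.
Earned Income Credit: £362,050 is at or above £281,900, so the credit is £0.
Commuter Credit: £362,050 is below the £394,000 cutoff, so the full £5,525 applies.
Total: £870 + £0 + £5,525 = £6,395.

£6,395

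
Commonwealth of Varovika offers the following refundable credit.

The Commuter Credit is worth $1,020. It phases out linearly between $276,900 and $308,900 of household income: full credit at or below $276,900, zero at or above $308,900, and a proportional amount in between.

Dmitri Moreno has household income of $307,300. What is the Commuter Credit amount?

$51

Commuter Credit: $307,300 is $30,400 into a $32,000 phase-out range, leaving 1,600/32,000 of the credit: $1,020 × 1,600/32,000 = $51.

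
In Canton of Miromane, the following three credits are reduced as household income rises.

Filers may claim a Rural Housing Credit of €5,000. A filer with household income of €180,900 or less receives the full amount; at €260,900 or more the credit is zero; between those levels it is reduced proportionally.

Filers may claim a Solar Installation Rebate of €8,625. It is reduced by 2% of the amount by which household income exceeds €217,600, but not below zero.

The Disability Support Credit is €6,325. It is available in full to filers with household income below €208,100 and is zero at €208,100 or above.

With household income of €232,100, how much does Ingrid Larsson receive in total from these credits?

€10,135

Rural Housing Credit: €232,100 is €51,200 into a €80,000 phase-out range, leaving 28,800/80,000 of the credit: €5,000 × 28,800/80,000 = €1,800.
Solar Installation Rebate: 2% of the €14,500 excess over €217,600 is €290; credit = €8,625 − €290 = €8,335.
Disability Support Credit: €232,100 meets or exceeds the €208,100 cutoff, so the credit is €0.
Total: €1,800 + €8,335 + €0 = €10,135.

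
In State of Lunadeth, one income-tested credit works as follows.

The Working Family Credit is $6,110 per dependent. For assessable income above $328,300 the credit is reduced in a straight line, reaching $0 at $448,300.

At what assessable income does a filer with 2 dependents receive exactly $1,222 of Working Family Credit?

$436,300

Full credit = 2 × $6,110 = $12,220.
$1,222 is 1,222/12,220 of the full $12,220, so 10,998/12,220 of the $120,000 range has been used: income = $328,300 + $120,000 × 10,998/12,220 = $436,300.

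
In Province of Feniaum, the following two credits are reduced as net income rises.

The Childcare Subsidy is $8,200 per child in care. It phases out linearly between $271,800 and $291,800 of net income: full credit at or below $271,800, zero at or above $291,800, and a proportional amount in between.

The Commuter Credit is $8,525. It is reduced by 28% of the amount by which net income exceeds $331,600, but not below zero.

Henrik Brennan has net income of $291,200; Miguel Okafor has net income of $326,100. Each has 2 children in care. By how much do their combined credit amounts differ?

$492

Henrik ($291,200): Childcare Subsidy: base = 2 × $8,200 = $16,400. $291,200 is $19,400 into a $20,000 phase-out range, leaving 600/20,000 of the credit: $16,400 × 600/20,000 = $492. Commuter Credit: $291,200 is at or below the $331,600 threshold, so the full $8,525 applies. total $492 + $8,525 = $9,017
Miguel ($326,100): Childcare Subsidy: base = 2 × $8,200 = $16,400. $326,100 is at or above $291,800, so the credit is $0. Commuter Credit: $326,100 is at or below the $331,600 threshold, so the full $8,525 applies. total $0 + $8,525 = $8,525
Difference: |$9,017 − $8,525| = $492.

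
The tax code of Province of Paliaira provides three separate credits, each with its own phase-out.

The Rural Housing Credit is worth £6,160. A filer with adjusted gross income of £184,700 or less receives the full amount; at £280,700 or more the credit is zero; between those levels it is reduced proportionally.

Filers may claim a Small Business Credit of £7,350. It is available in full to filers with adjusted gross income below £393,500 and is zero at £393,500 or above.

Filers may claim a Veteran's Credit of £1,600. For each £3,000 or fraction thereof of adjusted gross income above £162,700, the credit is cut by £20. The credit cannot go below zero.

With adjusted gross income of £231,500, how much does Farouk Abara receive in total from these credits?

£11,647

Rural Housing Credit: £231,500 is £46,800 into a £96,000 phase-out range, leaving 49,200/96,000 of the credit: £6,160 × 49,200/96,000 = £3,157.
Small Business Credit: £231,500 is below the £393,500 cutoff, so the full £7,350 applies.
Veteran's Credit: income exceeds £162,700 by £68,800, which is 23 full-or-partial £3,000 increments; reduction = 23 × £20 = £460, leaving £1,140.
Total: £3,157 + £7,350 + £1,140 = £11,647.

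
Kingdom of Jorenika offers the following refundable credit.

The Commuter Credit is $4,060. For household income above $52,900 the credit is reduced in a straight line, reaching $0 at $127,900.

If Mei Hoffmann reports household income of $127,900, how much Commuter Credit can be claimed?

$0

Commuter Credit: $127,900 is at or above $127,900, so the credit is $0.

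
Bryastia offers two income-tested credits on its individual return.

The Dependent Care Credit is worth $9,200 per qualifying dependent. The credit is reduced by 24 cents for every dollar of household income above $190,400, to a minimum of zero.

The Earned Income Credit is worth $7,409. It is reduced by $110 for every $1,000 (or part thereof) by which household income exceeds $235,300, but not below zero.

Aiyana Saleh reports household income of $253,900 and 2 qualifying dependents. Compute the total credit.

Dependent Care Credit: base = 2 × $9,200 = $18,400. 24% of the $63,500 excess over $190,400 is $15,240; credit = $18,400 − $15,240 = $3,160.
Earned Income Credit: income exceeds $235,300 by $18,600, which is 19 full-or-partial $1,000 increments; reduction = 19 × $110 = $2,090, leaving $5,319.
Total: $3,160 + $5,319 = $8,479.

$8,479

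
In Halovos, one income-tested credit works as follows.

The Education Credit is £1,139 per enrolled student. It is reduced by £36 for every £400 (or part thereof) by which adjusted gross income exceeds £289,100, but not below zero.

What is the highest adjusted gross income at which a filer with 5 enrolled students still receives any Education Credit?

£352,300

Full credit = 5 × £1,139 = £5,695.
After 158 increments the reduction is 158 × £36 = £5,688, leaving £7; one more increment wipes it out. Increment 158 ends at excess 158 × £400 = £63,200, so the highest qualifying income is £289,100 + £63,200 = £352,300.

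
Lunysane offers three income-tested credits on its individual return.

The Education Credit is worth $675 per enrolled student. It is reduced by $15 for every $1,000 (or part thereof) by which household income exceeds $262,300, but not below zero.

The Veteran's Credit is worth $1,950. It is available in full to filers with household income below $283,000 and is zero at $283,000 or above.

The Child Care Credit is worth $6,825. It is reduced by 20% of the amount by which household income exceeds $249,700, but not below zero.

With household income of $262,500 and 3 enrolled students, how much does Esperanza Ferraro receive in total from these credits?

$8,225

Education Credit: base = 3 × $675 = $2,025. income exceeds $262,300 by $200, which is 1 full-or-partial $1,000 increment; reduction = 1 × $15 = $15, leaving $2,010.
Veteran's Credit: $262,500 is below the $283,000 cutoff, so the full $1,950 applies.
Child Care Credit: 20% of the $12,800 excess over $249,700 is $2,560; credit = $6,825 − $2,560 = $4,265.
Total: $2,010 + $1,950 + $4,265 = $8,225.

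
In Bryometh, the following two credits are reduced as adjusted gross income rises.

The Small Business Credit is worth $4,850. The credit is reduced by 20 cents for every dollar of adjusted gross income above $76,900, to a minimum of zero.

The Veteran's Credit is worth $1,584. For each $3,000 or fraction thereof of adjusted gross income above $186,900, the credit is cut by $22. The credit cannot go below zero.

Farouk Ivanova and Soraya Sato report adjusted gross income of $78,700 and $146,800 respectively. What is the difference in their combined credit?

$4,490

Farouk ($78,700): Small Business Credit: 20% of the $1,800 excess over $76,900 is $360; credit = $4,850 − $360 = $4,490. Veteran's Credit: $78,700 is at or below the $186,900 threshold, so the full $1,584 applies. total $4,490 + $1,584 = $6,074
Soraya ($146,800): Small Business Credit: 20% of the $69,900 excess over $76,900 is $13,980 ≥ base, so the credit is $0. Veteran's Credit: $146,800 is at or below the $186,900 threshold, so the full $1,584 applies. total $0 + $1,584 = $1,584
Difference: |$6,074 − $1,584| = $4,490.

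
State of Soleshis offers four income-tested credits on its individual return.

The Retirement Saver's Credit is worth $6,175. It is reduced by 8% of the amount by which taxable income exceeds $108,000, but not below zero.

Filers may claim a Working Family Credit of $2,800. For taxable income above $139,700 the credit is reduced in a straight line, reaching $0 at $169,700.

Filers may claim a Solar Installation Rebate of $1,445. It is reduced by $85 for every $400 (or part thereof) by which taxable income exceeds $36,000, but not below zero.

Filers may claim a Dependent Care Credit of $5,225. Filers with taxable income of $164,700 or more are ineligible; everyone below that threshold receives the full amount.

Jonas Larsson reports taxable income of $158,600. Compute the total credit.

Retirement Saver's Credit: 8% of the $50,600 excess over $108,000 is $4,048; credit = $6,175 − $4,048 = $2,127.
Working Family Credit: $158,600 is $18,900 into a $30,000 phase-out range, leaving 11,100/30,000 of the credit: $2,800 × 11,100/30,000 = $1,036.
Solar Installation Rebate: income exceeds $36,000 by $122,600 → 307 increments × $85 = $26,095 ≥ base, so the credit is $0.
Dependent Care Credit: $158,600 is below the $164,700 cutoff, so the full $5,225 applies.
Total: $2,127 + $1,036 + $0 + $5,225 = $8,388.

$8,388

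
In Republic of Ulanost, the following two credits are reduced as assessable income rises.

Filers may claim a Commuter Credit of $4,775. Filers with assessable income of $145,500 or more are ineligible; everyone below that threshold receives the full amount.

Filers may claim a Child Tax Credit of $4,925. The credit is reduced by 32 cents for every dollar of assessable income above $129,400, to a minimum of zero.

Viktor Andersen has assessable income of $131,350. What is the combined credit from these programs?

$9,076

Commuter Credit: $131,350 is below the $145,500 cutoff, so the full $4,775 applies.
Child Tax Credit: 32% of the $1,950 excess over $129,400 is $624; credit = $4,925 − $624 = $4,301.
Total: $4,775 + $4,301 = $9,076.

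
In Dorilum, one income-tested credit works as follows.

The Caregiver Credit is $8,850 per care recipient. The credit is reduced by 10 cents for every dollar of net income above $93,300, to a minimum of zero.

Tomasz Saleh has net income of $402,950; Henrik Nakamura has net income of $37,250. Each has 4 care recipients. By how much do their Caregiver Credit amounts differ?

$30,965

Tomasz ($402,950): Caregiver Credit: base = 4 × $8,850 = $35,400. 10% of the $309,650 excess over $93,300 is $30,965; credit = $35,400 − $30,965 = $4,435.
Henrik ($37,250): Caregiver Credit: base = 4 × $8,850 = $35,400. $37,250 is at or below the $93,300 threshold, so the full $35,400 applies.
Difference: |$4,435 − $35,400| = $30,965.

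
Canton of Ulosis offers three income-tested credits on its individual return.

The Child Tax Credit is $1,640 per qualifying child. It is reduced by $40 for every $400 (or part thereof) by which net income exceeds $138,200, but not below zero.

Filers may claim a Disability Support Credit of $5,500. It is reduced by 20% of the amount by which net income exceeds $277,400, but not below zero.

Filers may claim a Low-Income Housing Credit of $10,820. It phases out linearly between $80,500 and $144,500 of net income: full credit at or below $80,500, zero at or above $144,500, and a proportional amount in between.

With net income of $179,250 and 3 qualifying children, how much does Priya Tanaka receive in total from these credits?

Child Tax Credit: base = 3 × $1,640 = $4,920. income exceeds $138,200 by $41,050, which is 103 full-or-partial $400 increments; reduction = 103 × $40 = $4,120, leaving $800.
Disability Support Credit: $179,250 is at or below the $277,400 threshold, so the full $5,500 applies.
Low-Income Housing Credit: $179,250 is at or above $144,500, so the credit is $0.
Total: $800 + $5,500 + $0 = $6,300.

$6,300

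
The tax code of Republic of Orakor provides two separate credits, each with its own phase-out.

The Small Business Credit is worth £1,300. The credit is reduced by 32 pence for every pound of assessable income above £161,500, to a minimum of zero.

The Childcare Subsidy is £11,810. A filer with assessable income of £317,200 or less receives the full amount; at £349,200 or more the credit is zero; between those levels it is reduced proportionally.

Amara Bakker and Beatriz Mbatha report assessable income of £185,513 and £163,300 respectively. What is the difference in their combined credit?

Amara (£185,513): Small Business Credit: 32% of the £24,013 excess over £161,500 is £7,684.16 ≥ base, so the credit is £0. Childcare Subsidy: £185,513 is at or below the £317,200 threshold, so the full £11,810 applies. total £0 + £11,810 = £11,810
Beatriz (£163,300): Small Business Credit: 32% of the £1,800 excess over £161,500 is £576; credit = £1,300 − £576 = £724. Childcare Subsidy: £163,300 is at or below the £317,200 threshold, so the full £11,810 applies. total £724 + £11,810 = £12,534
Difference: |£11,810 − £12,534| = £724.

£724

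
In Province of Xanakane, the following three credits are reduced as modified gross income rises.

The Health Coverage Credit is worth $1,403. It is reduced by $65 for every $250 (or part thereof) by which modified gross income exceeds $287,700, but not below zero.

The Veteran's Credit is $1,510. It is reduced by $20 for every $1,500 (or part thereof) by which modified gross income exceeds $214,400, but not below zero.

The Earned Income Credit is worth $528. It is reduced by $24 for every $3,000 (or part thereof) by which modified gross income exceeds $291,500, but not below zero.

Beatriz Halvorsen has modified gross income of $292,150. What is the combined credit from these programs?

Health Coverage Credit: income exceeds $287,700 by $4,450, which is 18 full-or-partial $250 increments; reduction = 18 × $65 = $1,170, leaving $233.
Veteran's Credit: income exceeds $214,400 by $77,750, which is 52 full-or-partial $1,500 increments; reduction = 52 × $20 = $1,040, leaving $470.
Earned Income Credit: income exceeds $291,500 by $650, which is 1 full-or-partial $3,000 increment; reduction = 1 × $24 = $24, leaving $504.
Total: $233 + $470 + $504 = $1,207.

$1,207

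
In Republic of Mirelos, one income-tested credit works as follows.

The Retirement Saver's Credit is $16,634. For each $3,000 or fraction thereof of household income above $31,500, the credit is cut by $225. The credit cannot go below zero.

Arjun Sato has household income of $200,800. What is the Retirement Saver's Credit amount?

Retirement Saver's Credit: income exceeds $31,500 by $169,300, which is 57 full-or-partial $3,000 increments; reduction = 57 × $225 = $12,825, leaving $3,809.

$3,809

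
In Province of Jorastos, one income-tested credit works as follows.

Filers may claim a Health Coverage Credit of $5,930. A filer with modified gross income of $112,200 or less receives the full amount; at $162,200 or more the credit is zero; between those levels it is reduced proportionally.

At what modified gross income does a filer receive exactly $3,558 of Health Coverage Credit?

$3,558 is 3,558/5,930 of the full $5,930, so 2,372/5,930 of the $50,000 range has been used: income = $112,200 + $50,000 × 2,372/5,930 = $132,200.

$132,200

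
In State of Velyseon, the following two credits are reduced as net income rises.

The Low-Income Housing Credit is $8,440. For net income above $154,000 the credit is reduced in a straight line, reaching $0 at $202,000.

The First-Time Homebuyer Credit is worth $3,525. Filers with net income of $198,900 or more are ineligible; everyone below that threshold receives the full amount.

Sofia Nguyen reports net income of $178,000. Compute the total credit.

Low-Income Housing Credit: $178,000 is $24,000 into a $48,000 phase-out range, leaving 24,000/48,000 of the credit: $8,440 × 24,000/48,000 = $4,220.
First-Time Homebuyer Credit: $178,000 is below the $198,900 cutoff, so the full $3,525 applies.
Total: $4,220 + $3,525 = $7,745.

$7,745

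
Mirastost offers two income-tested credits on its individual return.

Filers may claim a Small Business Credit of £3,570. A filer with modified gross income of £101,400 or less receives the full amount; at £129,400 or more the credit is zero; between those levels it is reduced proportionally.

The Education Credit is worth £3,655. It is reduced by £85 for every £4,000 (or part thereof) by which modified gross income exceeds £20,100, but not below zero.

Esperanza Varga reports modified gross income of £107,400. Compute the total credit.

£4,590

Small Business Credit: £107,400 is £6,000 into a £28,000 phase-out range, leaving 22,000/28,000 of the credit: £3,570 × 22,000/28,000 = £2,805.
Education Credit: income exceeds £20,100 by £87,300, which is 22 full-or-partial £4,000 increments; reduction = 22 × £85 = £1,870, leaving £1,785.
Total: £2,805 + £1,785 = £4,590.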